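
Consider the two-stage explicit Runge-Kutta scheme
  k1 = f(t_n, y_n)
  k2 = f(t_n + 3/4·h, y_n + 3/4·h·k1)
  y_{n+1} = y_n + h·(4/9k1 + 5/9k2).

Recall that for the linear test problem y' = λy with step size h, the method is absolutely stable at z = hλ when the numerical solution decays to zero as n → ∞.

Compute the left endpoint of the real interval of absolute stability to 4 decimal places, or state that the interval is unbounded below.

left endpoint -2.4000.

Test eqn y'=λy, z=hλ:
  k1=λy_n ⇒ h·k1=z·y_n;  k2=λ(1+3/4z)y_n ⇒ h·k2=z(1+3/4z)y_n
  y_{n+1}/y_n = 1 + 4/9z + 5/9z(1+3/4z) = 1 + z + 5/12z²
  so R(z) = 1 + z + 5/12z².

Find x<0 with |R(x)|<1.
x=-1.3: |R|=0.4042
R=1: x+5/12x²=0 ⇒ x=−12/5=-2.4000; min R=1−1/(4·5/12)=0.4000>−1
Confirm numerically:
  x=-2.296: |R|=0.90051 <1
  x=-1.800: |R|=0.55000 <1
  x=-1.179: |R|=0.40018 <1
  x=-1.040: |R|=0.41067 <1
  x=-2.757: |R|=1.41010 >1
  x=-2.566: |R|=1.17748 >1
So |R|<1 on (-2.4000, 0).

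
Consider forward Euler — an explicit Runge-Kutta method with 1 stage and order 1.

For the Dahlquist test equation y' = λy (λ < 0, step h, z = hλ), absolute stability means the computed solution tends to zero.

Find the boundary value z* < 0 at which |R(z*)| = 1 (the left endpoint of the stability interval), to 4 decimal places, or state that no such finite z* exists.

On y'=λy, z=hλ:
  order 1, 1-stage ⇒ R(z)=1+z
  (e.g. R(-0.87)=0.13000, |R|=0.13000)

Need |R(x)|<1, x<0.
x=-0.87: |R|=0.1300
|R(-2.02)|=1.0200 |R(-1.98)|=0.9800 |R(-0.99)|=0.0100
Bisect:
  x_lo=-2.6239 |R|=1.6239  x_hi=-0.2931 |R|=0.7069
  mid=-1.45849 |R|=0.45849 →hi
  mid=-2.04119 |R|=1.04119 →lo
  mid=-1.74984 |R|=0.74984 →hi
  mid=-1.89552 |R|=0.89552 →hi
  mid=-1.96835 |R|=0.96835 →hi
  mid=-2.00477 |R|=1.00477 →lo
  mid=-1.98656 |R|=0.98656 →hi
  ...
  [-2.00008,-1.99994] ⇒ x*=-2.0000
So |R|<1 on (-2.0000, 0).

left endpoint -2.0000.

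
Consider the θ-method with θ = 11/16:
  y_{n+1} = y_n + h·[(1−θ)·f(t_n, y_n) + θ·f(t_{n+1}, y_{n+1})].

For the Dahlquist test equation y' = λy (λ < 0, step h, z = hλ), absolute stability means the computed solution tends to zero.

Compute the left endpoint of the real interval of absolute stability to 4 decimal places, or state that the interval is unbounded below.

interval (−∞, 0).

Test eqn y'=λy, z=hλ:
  y_{n+1} = y_n + z·[5/16·y_n + 11/16·y_{n+1}] ⇒ (1 − 11/16z)y_{n+1} = (1 + 5/16z)y_n
  Hence R(z) = (1 + 5/16z)/(1 − 11/16z).

Boundary: |R(x)|=1, x<0.
x=-0.75: |R|=0.5052
x=-2: |R|=0.1579
x=-10: |R|=0.2698
x=-100: |R|=0.4337
θ=11/16≥1/2 ⇒ |1+5/16x|<|1−11/16x| ∀x<0 ⇒ unbounded interval.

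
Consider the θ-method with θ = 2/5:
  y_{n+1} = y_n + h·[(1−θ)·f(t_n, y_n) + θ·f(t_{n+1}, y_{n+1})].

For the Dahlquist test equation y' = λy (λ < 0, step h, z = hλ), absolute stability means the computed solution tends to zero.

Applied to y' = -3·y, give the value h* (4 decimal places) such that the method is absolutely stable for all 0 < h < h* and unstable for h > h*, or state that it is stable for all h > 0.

With y'=λy (z=hλ):
  y_{n+1} = y_n + z·[3/5·y_n + 2/5·y_{n+1}] ⇒ (1 − 2/5z)y_{n+1} = (1 + 3/5z)y_n
  ⇒ R(z) = (1 + 3/5z)/(1 − 2/5z).

Solve |R(x)|<1 on ℝ⁻.
x=-0.61: |R|=0.5096
R=−1: 1+3/5x = −1+2/5x ⇒ -1/5x=2 ⇒ x=2/(-1/5)=-10.0000
Confirm numerically:
  x=-9.297: |R|=0.97020 <1
  x=-6.905: |R|=0.83546 <1
  x=-6.778: |R|=0.82636 <1
  x=-10.516: |R|=1.01982 >1
  x=-10.073: |R|=1.00290 >1
Interval (-10.0000, 0).

(-10.0000,0); λ=-3 ⇒ h* = (10)/3 = 3.3333.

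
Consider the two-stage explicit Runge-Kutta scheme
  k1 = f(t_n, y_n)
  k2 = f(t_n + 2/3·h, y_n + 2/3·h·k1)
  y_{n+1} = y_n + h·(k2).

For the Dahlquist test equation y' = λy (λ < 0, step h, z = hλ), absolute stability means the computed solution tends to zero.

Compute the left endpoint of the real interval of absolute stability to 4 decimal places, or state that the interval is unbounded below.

z* = -1.5000.

With y'=λy (z=hλ):
  k1=λy_n ⇒ h·k1=z·y_n;  k2=λ(1+2/3z)y_n ⇒ h·k2=z(1+2/3z)y_n
  y_{n+1}/y_n = 1 + z(1+2/3z) = 1 + z + 2/3z²
  so R(z) = 1 + z + 2/3z².

Need |R(x)|<1, x<0.
x=-1.14: |R|=0.7264
R=1: x+2/3x²=0 ⇒ x=−3/2=-1.5000; min R=1−1/(4·2/3)=0.6250>−1
Confirm numerically:
  x=-0.752: |R|=0.62500 <1
  x=-0.732: |R|=0.62522 <1
  x=-0.711: |R|=0.62601 <1
  x=-1.997: |R|=1.66167 >1
  x=-1.979: |R|=1.63196 >1
So |R|<1 on (-1.5000, 0).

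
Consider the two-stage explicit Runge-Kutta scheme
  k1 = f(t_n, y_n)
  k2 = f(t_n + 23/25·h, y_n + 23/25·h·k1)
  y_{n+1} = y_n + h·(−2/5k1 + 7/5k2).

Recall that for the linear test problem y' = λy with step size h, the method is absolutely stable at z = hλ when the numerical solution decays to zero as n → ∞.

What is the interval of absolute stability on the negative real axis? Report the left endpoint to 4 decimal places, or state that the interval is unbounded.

With y'=λy (z=hλ):
  k1=λy_n ⇒ h·k1=z·y_n;  k2=λ(1+23/25z)y_n ⇒ h·k2=z(1+23/25z)y_n
  y_{n+1}/y_n = 1 − 2/5z + 7/5z(1+23/25z) = 1 + z + 161/125z²
  so R(z) = 1 + z + 161/125z².

Need |R(x)|<1, x<0.
x=-0.85: |R|=1.0806
R=1: x+161/125x²=0 ⇒ x=−125/161=-0.7764; min R=1−1/(4·161/125)=0.8059>−1
Confirm numerically:
  x=-0.707: |R|=0.93681 <1
  x=-0.691: |R|=0.92400 <1
  x=-0.644: |R|=0.89018 <1
  x=-0.377: |R|=0.80606 <1
  x=-1.221: |R|=1.69920 >1
  x=-0.982: |R|=1.26005 >1
  x=-0.878: |R|=1.11490 >1
So |R|<1 on (-0.7764, 0).

(-0.7764, 0).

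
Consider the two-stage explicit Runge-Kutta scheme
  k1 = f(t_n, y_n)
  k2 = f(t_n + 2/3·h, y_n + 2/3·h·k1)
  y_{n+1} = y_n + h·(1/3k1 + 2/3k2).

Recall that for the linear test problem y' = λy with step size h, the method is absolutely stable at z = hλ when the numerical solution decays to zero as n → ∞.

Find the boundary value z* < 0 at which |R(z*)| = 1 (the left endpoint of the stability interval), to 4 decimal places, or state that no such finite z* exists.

left endpoint -2.2500.

With y'=λy (z=hλ):
  k1=λy_n ⇒ h·k1=z·y_n;  k2=λ(1+2/3z)y_n ⇒ h·k2=z(1+2/3z)y_n
  y_{n+1}/y_n = 1 + 1/3z + 2/3z(1+2/3z) = 1 + z + 4/9z²
  so R(z) = 1 + z + 4/9z².

Solve |R(x)|<1 on ℝ⁻.
x=-0.98: |R|=0.4468
R=1: x+4/9x²=0 ⇒ x=−9/4=-2.2500; min R=1−1/(4·4/9)=0.4375>−1
Confirm numerically:
  x=-2.009: |R|=0.78481 <1
  x=-2.004: |R|=0.78090 <1
  x=-1.970: |R|=0.75484 <1
  x=-1.956: |R|=0.74442 <1
  x=-2.791: |R|=1.67108 >1
  x=-2.602: |R|=1.40707 >1
Stable set (-2.2500, 0).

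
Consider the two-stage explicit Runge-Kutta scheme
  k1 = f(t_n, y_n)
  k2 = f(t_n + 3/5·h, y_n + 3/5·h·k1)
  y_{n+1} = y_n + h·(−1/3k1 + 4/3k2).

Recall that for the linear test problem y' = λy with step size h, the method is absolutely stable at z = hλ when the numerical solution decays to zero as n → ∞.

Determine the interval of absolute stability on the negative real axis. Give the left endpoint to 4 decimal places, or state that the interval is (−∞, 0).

(-1.2500, 0).

On y'=λy, z=hλ:
  k1=λy_n ⇒ h·k1=z·y_n;  k2=λ(1+3/5z)y_n ⇒ h·k2=z(1+3/5z)y_n
  y_{n+1}/y_n = 1 − 1/3z + 4/3z(1+3/5z) = 1 + z + 4/5z²
  R(z) = 1 + z + 4/5z².

Find x<0 with |R(x)|<1.
x=-1.15: |R|=0.9080
R=1: x+4/5x²=0 ⇒ x=−5/4=-1.2500; min R=1−1/(4·4/5)=0.6875>−1
Confirm numerically:
  x=-0.991: |R|=0.79466 <1
  x=-0.886: |R|=0.74200 <1
  x=-0.821: |R|=0.71823 <1
  x=-0.806: |R|=0.71371 <1
  x=-1.787: |R|=1.76770 >1
  x=-1.302: |R|=1.05416 >1
  x=-1.270: |R|=1.02032 >1
Interval (-1.2500, 0).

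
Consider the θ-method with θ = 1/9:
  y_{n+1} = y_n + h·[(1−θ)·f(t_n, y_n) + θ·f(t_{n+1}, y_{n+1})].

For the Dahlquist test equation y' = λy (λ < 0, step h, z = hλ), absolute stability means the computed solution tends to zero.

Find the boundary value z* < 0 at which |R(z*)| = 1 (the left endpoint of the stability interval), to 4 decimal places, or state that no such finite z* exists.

With y'=λy (z=hλ):
  y_{n+1} = y_n + z·[8/9·y_n + 1/9·y_{n+1}] ⇒ (1 − 1/9z)y_{n+1} = (1 + 8/9z)y_n
  so R(z) = (1 + 8/9z)/(1 − 1/9z).

Solve |R(x)|<1 on ℝ⁻.
x=-1.38: |R|=0.1965
R=−1: 1+8/9x = −1+1/9x ⇒ -7/9x=2 ⇒ x=2/(-7/9)=-2.5714
Confirm numerically:
  x=-2.364: |R|=0.87223 <1
  x=-1.987: |R|=0.62765 <1
  x=-1.815: |R|=0.51040 <1
  x=-1.341: |R|=0.16710 <1
  x=-2.962: |R|=1.22856 >1
  x=-2.807: |R|=1.13966 >1
  x=-2.602: |R|=1.01845 >1
Interval (-2.5714, 0).

z* = -2.5714.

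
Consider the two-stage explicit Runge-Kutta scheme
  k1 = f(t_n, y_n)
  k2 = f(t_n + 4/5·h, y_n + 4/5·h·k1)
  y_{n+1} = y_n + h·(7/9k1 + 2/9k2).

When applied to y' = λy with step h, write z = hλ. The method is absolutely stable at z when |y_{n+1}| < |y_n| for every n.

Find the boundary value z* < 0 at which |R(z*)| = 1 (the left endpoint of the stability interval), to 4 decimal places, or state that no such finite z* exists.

With y'=λy (z=hλ):
  k1=λy_n ⇒ h·k1=z·y_n;  k2=λ(1+4/5z)y_n ⇒ h·k2=z(1+4/5z)y_n
  y_{n+1}/y_n = 1 + 7/9z + 2/9z(1+4/5z) = 1 + z + 8/45z²
  ⇒ R(z) = 1 + z + 8/45z².

Need |R(x)|<1, x<0.
x=-0.83: |R|=0.2925
R=1: x+8/45x²=0 ⇒ x=−45/8=-5.6250; min R=1−1/(4·8/45)=-0.4062>−1
Confirm numerically:
  x=-5.471: |R|=0.85022 <1
  x=-4.442: |R|=0.06580 <1
  x=-4.234: |R|=0.04702 <1
  x=-6.165: |R|=1.59184 >1
  x=-5.646: |R|=1.02108 >1
So |R|<1 on (-5.6250, 0).

z* = -5.6250.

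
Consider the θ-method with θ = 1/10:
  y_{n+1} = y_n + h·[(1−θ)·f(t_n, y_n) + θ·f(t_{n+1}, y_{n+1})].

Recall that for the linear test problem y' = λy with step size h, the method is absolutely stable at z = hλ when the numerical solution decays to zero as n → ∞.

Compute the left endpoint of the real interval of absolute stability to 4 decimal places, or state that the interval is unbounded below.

left endpoint -2.5000.

Test eqn y'=λy, z=hλ:
  y_{n+1} = y_n + z·[9/10·y_n + 1/10·y_{n+1}] ⇒ (1 − 1/10z)y_{n+1} = (1 + 9/10z)y_n
  so R(z) = (1 + 9/10z)/(1 − 1/10z).

Find x<0 with |R(x)|<1.
x=-0.54: |R|=0.4877
R=−1: 1+9/10x = −1+1/10x ⇒ -4/5x=2 ⇒ x=2/(-4/5)=-2.5000
Confirm numerically:
  x=-2.474: |R|=0.98333 <1
  x=-2.244: |R|=0.83273 <1
  x=-1.110: |R|=0.00090 <1
  x=-3.097: |R|=1.36466 >1
  x=-2.911: |R|=1.25467 >1
  x=-2.556: |R|=1.03568 >1
Stable set (-2.5000, 0).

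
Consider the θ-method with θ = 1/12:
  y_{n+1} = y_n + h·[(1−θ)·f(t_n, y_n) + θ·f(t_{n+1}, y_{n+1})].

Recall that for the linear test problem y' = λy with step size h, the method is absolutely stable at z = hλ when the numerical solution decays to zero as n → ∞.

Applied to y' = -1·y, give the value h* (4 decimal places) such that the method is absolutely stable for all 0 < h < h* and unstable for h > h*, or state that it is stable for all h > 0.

With y'=λy (z=hλ):
  y_{n+1} = y_n + z·[11/12·y_n + 1/12·y_{n+1}] ⇒ (1 − 1/12z)y_{n+1} = (1 + 11/12z)y_n
  Hence R(z) = (1 + 11/12z)/(1 − 1/12z).

Solve |R(x)|<1 on ℝ⁻.
x=-0.86: |R|=0.1975
R=−1: 1+11/12x = −1+1/12x ⇒ -5/6x=2 ⇒ x=2/(-5/6)=-2.4000
Confirm numerically:
  x=-1.888: |R|=0.63134 <1
  x=-1.274: |R|=0.15173 <1
  x=-1.034: |R|=0.04803 <1
  x=-2.782: |R|=1.25842 >1
  x=-2.781: |R|=1.25776 >1
  x=-2.656: |R|=1.17467 >1
So |R|<1 on (-2.4000, 0).

(-2.4000,0); λ=-1 ⇒ h* = (12/5)/1 = 2.4000.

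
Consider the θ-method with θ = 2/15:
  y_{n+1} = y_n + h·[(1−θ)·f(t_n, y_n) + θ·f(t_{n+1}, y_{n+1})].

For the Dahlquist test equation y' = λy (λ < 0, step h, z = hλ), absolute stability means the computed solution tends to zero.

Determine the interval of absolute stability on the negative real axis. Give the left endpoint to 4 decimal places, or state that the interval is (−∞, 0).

Set f=λy, z=hλ:
  y_{n+1} = y_n + z·[13/15·y_n + 2/15·y_{n+1}] ⇒ (1 − 2/15z)y_{n+1} = (1 + 13/15z)y_n
  R(z) = (1 + 13/15z)/(1 − 2/15z).

Boundary: |R(x)|=1, x<0.
x=-0.65: |R|=0.4018
R=−1: 1+13/15x = −1+2/15x ⇒ -11/15x=2 ⇒ x=2/(-11/15)=-2.7273
Confirm numerically:
  x=-2.642: |R|=0.95376 <1
  x=-1.594: |R|=0.31460 <1
  x=-1.447: |R|=0.21298 <1
  x=-1.107: |R|=0.03538 <1
  x=-3.154: |R|=1.22029 >1
  x=-3.052: |R|=1.16926 >1
  x=-2.929: |R|=1.10639 >1
Interval (-2.7273, 0).

z∈(-2.7273,0).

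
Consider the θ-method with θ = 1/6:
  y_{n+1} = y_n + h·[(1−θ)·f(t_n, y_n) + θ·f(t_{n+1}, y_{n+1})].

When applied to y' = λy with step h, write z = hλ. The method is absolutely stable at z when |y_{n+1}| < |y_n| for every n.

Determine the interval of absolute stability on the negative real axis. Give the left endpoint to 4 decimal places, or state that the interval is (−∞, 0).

(-3.0000, 0).

Test eqn y'=λy, z=hλ:
  y_{n+1} = y_n + z·[5/6·y_n + 1/6·y_{n+1}] ⇒ (1 − 1/6z)y_{n+1} = (1 + 5/6z)y_n
  so R(z) = (1 + 5/6z)/(1 − 1/6z).

Need |R(x)|<1, x<0.
x=-0.69: |R|=0.3812
R=−1: 1+5/6x = −1+1/6x ⇒ -2/3x=2 ⇒ x=2/(-2/3)=-3.0000
Confirm numerically:
  x=-2.810: |R|=0.91373 <1
  x=-2.383: |R|=0.70559 <1
  x=-1.735: |R|=0.34583 <1
  x=-3.474: |R|=1.20013 >1
  x=-3.426: |R|=1.18078 >1
So |R|<1 on (-3.0000, 0).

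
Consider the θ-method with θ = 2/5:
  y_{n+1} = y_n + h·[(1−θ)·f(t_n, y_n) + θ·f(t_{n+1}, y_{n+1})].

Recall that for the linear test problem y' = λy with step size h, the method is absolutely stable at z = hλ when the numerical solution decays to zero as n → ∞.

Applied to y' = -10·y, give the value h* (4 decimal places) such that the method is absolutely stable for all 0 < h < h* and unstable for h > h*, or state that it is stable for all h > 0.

(-10.0000,0); λ=-10 ⇒ h* = (10)/10 = 1.0000.

Test eqn y'=λy, z=hλ:
  y_{n+1} = y_n + z·[3/5·y_n + 2/5·y_{n+1}] ⇒ (1 − 2/5z)y_{n+1} = (1 + 3/5z)y_n
  ⇒ R(z) = (1 + 3/5z)/(1 − 2/5z).

Solve |R(x)|<1 on ℝ⁻.
x=-1.06: |R|=0.2556
R=−1: 1+3/5x = −1+2/5x ⇒ -1/5x=2 ⇒ x=2/(-1/5)=-10.0000
Confirm numerically:
  x=-7.820: |R|=0.89438 <1
  x=-7.369: |R|=0.86670 <1
  x=-6.432: |R|=0.80027 <1
  x=-5.523: |R|=0.72099 <1
  x=-10.551: |R|=1.02111 >1
  x=-10.505: |R|=1.01942 >1
  x=-10.359: |R|=1.01396 >1
Stable set (-10.0000, 0).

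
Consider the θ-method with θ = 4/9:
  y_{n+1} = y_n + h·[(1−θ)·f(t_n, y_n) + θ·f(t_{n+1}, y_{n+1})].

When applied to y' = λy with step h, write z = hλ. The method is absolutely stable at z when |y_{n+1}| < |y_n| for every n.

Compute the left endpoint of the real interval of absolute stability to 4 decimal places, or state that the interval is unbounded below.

z* = -18.0000.

With y'=λy (z=hλ):
  y_{n+1} = y_n + z·[5/9·y_n + 4/9·y_{n+1}] ⇒ (1 − 4/9z)y_{n+1} = (1 + 5/9z)y_n
  R(z) = (1 + 5/9z)/(1 − 4/9z).

Need |R(x)|<1, x<0.
x=-1.71: |R|=0.0284
R=−1: 1+5/9x = −1+4/9x ⇒ -1/9x=2 ⇒ x=2/(-1/9)=-18.0000
Confirm numerically:
  x=-12.916: |R|=0.91619 <1
  x=-7.482: |R|=0.72981 <1
  x=-7.297: |R|=0.71973 <1
  x=-18.416: |R|=1.00503 >1
  x=-18.071: |R|=1.00087 >1
Interval (-18.0000, 0).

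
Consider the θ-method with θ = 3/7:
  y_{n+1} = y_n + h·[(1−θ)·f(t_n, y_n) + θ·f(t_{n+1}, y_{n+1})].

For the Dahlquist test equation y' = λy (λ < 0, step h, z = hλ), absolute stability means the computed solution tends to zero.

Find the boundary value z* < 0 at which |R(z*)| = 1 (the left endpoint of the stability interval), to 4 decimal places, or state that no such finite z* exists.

Test eqn y'=λy, z=hλ:
  y_{n+1} = y_n + z·[4/7·y_n + 3/7·y_{n+1}] ⇒ (1 − 3/7z)y_{n+1} = (1 + 4/7z)y_n
  so R(z) = (1 + 4/7z)/(1 − 3/7z).

Find x<0 with |R(x)|<1.
x=-1.31: |R|=0.1610
R=−1: 1+4/7x = −1+3/7x ⇒ -1/7x=2 ⇒ x=2/(-1/7)=-14.0000
Confirm numerically:
  x=-10.910: |R|=0.92223 <1
  x=-7.410: |R|=0.77455 <1
  x=-6.641: |R|=0.72666 <1
  x=-14.410: |R|=1.00816 >1
  x=-14.359: |R|=1.00717 >1
Interval (-14.0000, 0).

left endpoint -14.0000.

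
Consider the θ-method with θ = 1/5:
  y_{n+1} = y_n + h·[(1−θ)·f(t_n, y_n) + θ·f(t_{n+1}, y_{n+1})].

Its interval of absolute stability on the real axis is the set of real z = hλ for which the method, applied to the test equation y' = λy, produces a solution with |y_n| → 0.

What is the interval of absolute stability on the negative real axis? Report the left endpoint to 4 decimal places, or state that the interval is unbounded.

(-3.3333, 0).

With y'=λy (z=hλ):
  y_{n+1} = y_n + z·[4/5·y_n + 1/5·y_{n+1}] ⇒ (1 − 1/5z)y_{n+1} = (1 + 4/5z)y_n
  R(z) = (1 + 4/5z)/(1 − 1/5z).

Need |R(x)|<1, x<0.
x=-0.57: |R|=0.4883
R=−1: 1+4/5x = −1+1/5x ⇒ -3/5x=2 ⇒ x=2/(-3/5)=-3.3333
Confirm numerically:
  x=-2.261: |R|=0.55695 <1
  x=-2.124: |R|=0.49074 <1
  x=-1.906: |R|=0.37996 <1
  x=-3.632: |R|=1.10380 >1
  x=-3.569: |R|=1.08251 >1
Stable set (-3.3333, 0).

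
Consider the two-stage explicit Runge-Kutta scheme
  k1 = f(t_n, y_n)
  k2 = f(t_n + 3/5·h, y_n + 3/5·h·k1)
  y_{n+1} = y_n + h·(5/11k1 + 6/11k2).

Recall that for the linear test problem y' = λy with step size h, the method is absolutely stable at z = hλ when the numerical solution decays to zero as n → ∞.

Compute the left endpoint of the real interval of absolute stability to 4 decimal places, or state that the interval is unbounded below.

z* = -3.0556.

Set f=λy, z=hλ:
  k1=λy_n ⇒ h·k1=z·y_n;  k2=λ(1+3/5z)y_n ⇒ h·k2=z(1+3/5z)y_n
  y_{n+1}/y_n = 1 + 5/11z + 6/11z(1+3/5z) = 1 + z + 18/55z²
  ⇒ R(z) = 1 + z + 18/55z².

Find x<0 with |R(x)|<1.
x=-0.79: |R|=0.4143
R=1: x+18/55x²=0 ⇒ x=−55/18=-3.0556; min R=1−1/(4·18/55)=0.2361>−1
Confirm numerically:
  x=-2.350: |R|=0.45736 <1
  x=-2.109: |R|=0.34667 <1
  x=-2.095: |R|=0.34141 <1
  x=-3.620: |R|=1.66871 >1
  x=-3.468: |R|=1.46812 >1
  x=-3.464: |R|=1.46304 >1
Stable set (-3.0556, 0).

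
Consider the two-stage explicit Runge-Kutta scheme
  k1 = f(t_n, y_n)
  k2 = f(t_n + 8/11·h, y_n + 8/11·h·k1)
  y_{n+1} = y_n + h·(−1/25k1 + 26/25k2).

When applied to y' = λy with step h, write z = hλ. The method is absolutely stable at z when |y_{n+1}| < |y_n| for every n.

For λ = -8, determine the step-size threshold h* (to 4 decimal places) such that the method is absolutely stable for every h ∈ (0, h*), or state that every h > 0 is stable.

(-1.3221,0); λ=-8 ⇒ h* = (275/208)/8 = 0.1653.

Test eqn y'=λy, z=hλ:
  k1=λy_n ⇒ h·k1=z·y_n;  k2=λ(1+8/11z)y_n ⇒ h·k2=z(1+8/11z)y_n
  y_{n+1}/y_n = 1 − 1/25z + 26/25z(1+8/11z) = 1 + z + 208/275z²
  Hence R(z) = 1 + z + 208/275z².

Need |R(x)|<1, x<0.
x=-1.62: |R|=1.3650
R=1: x+208/275x²=0 ⇒ x=−275/208=-1.3221; min R=1−1/(4·208/275)=0.6695>−1
Confirm numerically:
  x=-1.094: |R|=0.81124 <1
  x=-0.861: |R|=0.69971 <1
  x=-0.740: |R|=0.67418 <1
  x=-1.639: |R|=1.39284 >1
  x=-1.473: |R|=1.16810 >1
  x=-1.442: |R|=1.13076 >1
Stable set (-1.3221, 0).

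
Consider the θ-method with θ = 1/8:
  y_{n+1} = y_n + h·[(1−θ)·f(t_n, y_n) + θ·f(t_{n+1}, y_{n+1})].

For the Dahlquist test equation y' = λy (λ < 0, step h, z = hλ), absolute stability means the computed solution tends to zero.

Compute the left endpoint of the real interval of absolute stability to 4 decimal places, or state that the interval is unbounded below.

Set f=λy, z=hλ:
  y_{n+1} = y_n + z·[7/8·y_n + 1/8·y_{n+1}] ⇒ (1 − 1/8z)y_{n+1} = (1 + 7/8z)y_n
  so R(z) = (1 + 7/8z)/(1 − 1/8z).

Find x<0 with |R(x)|<1.
x=-1.61: |R|=0.3403
R=−1: 1+7/8x = −1+1/8x ⇒ -3/4x=2 ⇒ x=2/(-3/4)=-2.6667
Confirm numerically:
  x=-2.465: |R|=0.88438 <1
  x=-2.268: |R|=0.76704 <1
  x=-2.219: |R|=0.73716 <1
  x=-1.083: |R|=0.04613 <1
  x=-2.868: |R|=1.11115 >1
  x=-2.706: |R|=1.02204 >1
So |R|<1 on (-2.6667, 0).

left endpoint -2.6667.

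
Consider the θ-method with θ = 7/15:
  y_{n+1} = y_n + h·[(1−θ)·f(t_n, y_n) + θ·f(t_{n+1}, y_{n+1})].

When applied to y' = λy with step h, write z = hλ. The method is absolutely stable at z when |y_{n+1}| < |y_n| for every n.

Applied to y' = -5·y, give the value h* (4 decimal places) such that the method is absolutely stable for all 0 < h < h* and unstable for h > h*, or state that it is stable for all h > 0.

(-30.0000,0); λ=-5 ⇒ h* = (30)/5 = 6.0000.

Set f=λy, z=hλ:
  y_{n+1} = y_n + z·[8/15·y_n + 7/15·y_{n+1}] ⇒ (1 − 7/15z)y_{n+1} = (1 + 8/15z)y_n
  so R(z) = (1 + 8/15z)/(1 − 7/15z).

Need |R(x)|<1, x<0.
x=-0.57: |R|=0.5498
R=−1: 1+8/15x = −1+7/15x ⇒ -1/15x=2 ⇒ x=2/(-1/15)=-30.0000
Confirm numerically:
  x=-27.902: |R|=0.99002 <1
  x=-16.757: |R|=0.89990 <1
  x=-13.616: |R|=0.85148 <1
  x=-30.459: |R|=1.00201 >1
  x=-30.186: |R|=1.00082 >1
  x=-30.032: |R|=1.00014 >1
Interval (-30.0000, 0).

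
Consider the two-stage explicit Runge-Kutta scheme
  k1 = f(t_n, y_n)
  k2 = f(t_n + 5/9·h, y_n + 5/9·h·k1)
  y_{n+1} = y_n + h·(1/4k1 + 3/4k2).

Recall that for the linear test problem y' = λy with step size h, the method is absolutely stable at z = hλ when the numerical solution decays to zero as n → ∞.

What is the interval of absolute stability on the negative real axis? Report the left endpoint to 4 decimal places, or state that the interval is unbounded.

Set f=λy, z=hλ:
  k1=λy_n ⇒ h·k1=z·y_n;  k2=λ(1+5/9z)y_n ⇒ h·k2=z(1+5/9z)y_n
  y_{n+1}/y_n = 1 + 1/4z + 3/4z(1+5/9z) = 1 + z + 5/12z²
  Hence R(z) = 1 + z + 5/12z².

Solve |R(x)|<1 on ℝ⁻.
x=-1.1: |R|=0.4042
R=1: x+5/12x²=0 ⇒ x=−12/5=-2.4000; min R=1−1/(4·5/12)=0.4000>−1
Confirm numerically:
  x=-1.896: |R|=0.60184 <1
  x=-1.134: |R|=0.40181 <1
  x=-1.111: |R|=0.40330 <1
  x=-2.966: |R|=1.69948 >1
  x=-2.869: |R|=1.56065 >1
  x=-2.684: |R|=1.31761 >1
Interval (-2.4000, 0).

(-2.4000, 0).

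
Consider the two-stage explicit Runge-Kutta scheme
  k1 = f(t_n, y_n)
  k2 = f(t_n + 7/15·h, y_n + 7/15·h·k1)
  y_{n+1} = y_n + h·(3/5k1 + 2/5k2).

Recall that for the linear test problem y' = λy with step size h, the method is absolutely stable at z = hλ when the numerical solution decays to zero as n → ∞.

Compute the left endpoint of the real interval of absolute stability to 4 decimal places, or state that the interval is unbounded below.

left endpoint -5.3571.

Test eqn y'=λy, z=hλ:
  k1=λy_n ⇒ h·k1=z·y_n;  k2=λ(1+7/15z)y_n ⇒ h·k2=z(1+7/15z)y_n
  y_{n+1}/y_n = 1 + 3/5z + 2/5z(1+7/15z) = 1 + z + 14/75z²
  ⇒ R(z) = 1 + z + 14/75z².

Find x<0 with |R(x)|<1.
x=-1.77: |R|=0.1852
R=1: x+14/75x²=0 ⇒ x=−75/14=-5.3571; min R=1−1/(4·14/75)=-0.3393>−1
Confirm numerically:
  x=-3.970: |R|=0.02797 <1
  x=-3.327: |R|=0.26080 <1
  x=-2.537: |R|=0.33554 <1
  x=-5.673: |R|=1.33448 >1
  x=-5.406: |R|=1.04930 >1
Stable set (-5.3571, 0).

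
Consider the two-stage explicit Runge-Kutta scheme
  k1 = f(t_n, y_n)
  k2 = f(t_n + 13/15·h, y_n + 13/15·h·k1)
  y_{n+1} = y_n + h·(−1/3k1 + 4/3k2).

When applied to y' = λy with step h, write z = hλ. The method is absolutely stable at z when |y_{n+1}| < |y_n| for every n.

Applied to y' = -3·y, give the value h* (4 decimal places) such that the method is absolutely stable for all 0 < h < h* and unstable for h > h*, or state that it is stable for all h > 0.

Set f=λy, z=hλ:
  k1=λy_n ⇒ h·k1=z·y_n;  k2=λ(1+13/15z)y_n ⇒ h·k2=z(1+13/15z)y_n
  y_{n+1}/y_n = 1 − 1/3z + 4/3z(1+13/15z) = 1 + z + 52/45z²
  Hence R(z) = 1 + z + 52/45z².

Solve |R(x)|<1 on ℝ⁻.
x=-1.2: |R|=1.4640
R=1: x+52/45x²=0 ⇒ x=−45/52=-0.8654; min R=1−1/(4·52/45)=0.7837>−1
Confirm numerically:
  x=-0.774: |R|=0.91827 <1
  x=-0.759: |R|=0.90669 <1
  x=-0.729: |R|=0.88511 <1
  x=-0.385: |R|=0.78628 <1
  x=-1.272: |R|=1.59767 >1
  x=-0.986: |R|=1.13743 >1
So |R|<1 on (-0.8654, 0).

(-0.8654,0); λ=-3 ⇒ h* = (45/52)/3 = 0.2885.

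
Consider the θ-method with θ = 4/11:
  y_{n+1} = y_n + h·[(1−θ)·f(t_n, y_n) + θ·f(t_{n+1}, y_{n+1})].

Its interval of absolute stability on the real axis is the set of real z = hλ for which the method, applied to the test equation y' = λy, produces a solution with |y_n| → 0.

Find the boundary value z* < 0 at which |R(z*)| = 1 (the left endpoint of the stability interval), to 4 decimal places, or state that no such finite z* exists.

Set f=λy, z=hλ:
  y_{n+1} = y_n + z·[7/11·y_n + 4/11·y_{n+1}] ⇒ (1 − 4/11z)y_{n+1} = (1 + 7/11z)y_n
  R(z) = (1 + 7/11z)/(1 − 4/11z).

Solve |R(x)|<1 on ℝ⁻.
x=-1.76: |R|=0.0732
R=−1: 1+7/11x = −1+4/11x ⇒ -3/11x=2 ⇒ x=2/(-3/11)=-7.3333
Confirm numerically:
  x=-4.975: |R|=0.77104 <1
  x=-4.851: |R|=0.75507 <1
  x=-4.537: |R|=0.71219 <1
  x=-4.323: |R|=0.68079 <1
  x=-7.596: |R|=1.01904 >1
  x=-7.581: |R|=1.01798 >1
  x=-7.481: |R|=1.01082 >1
Stable set (-7.3333, 0).

left endpoint -7.3333.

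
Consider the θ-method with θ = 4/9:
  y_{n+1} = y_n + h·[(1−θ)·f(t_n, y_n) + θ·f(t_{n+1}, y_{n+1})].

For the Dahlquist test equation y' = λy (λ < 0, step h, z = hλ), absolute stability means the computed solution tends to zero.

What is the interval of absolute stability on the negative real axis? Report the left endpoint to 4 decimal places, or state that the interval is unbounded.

(-18.0000, 0).

On y'=λy, z=hλ:
  y_{n+1} = y_n + z·[5/9·y_n + 4/9·y_{n+1}] ⇒ (1 − 4/9z)y_{n+1} = (1 + 5/9z)y_n
  R(z) = (1 + 5/9z)/(1 − 4/9z).

Boundary: |R(x)|=1, x<0.
x=-0.61: |R|=0.5201
R=−1: 1+5/9x = −1+4/9x ⇒ -1/9x=2 ⇒ x=2/(-1/9)=-18.0000
Confirm numerically:
  x=-14.100: |R|=0.94037 <1
  x=-9.270: |R|=0.81055 <1
  x=-7.680: |R|=0.74018 <1
  x=-18.442: |R|=1.00534 >1
  x=-18.093: |R|=1.00114 >1
Interval (-18.0000, 0).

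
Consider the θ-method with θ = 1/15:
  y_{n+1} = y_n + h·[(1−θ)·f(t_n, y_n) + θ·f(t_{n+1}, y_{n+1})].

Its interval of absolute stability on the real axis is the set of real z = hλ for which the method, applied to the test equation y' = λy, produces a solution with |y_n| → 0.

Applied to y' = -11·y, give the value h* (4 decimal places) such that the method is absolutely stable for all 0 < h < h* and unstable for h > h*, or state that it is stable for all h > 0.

(-2.3077,0); λ=-11 ⇒ h* = (30/13)/11 = 0.2098.

With y'=λy (z=hλ):
  y_{n+1} = y_n + z·[14/15·y_n + 1/15·y_{n+1}] ⇒ (1 − 1/15z)y_{n+1} = (1 + 14/15z)y_n
  so R(z) = (1 + 14/15z)/(1 − 1/15z).

Boundary: |R(x)|=1, x<0.
x=-1.03: |R|=0.0362
R=−1: 1+14/15x = −1+1/15x ⇒ -13/15x=2 ⇒ x=2/(-13/15)=-2.3077
Confirm numerically:
  x=-1.628: |R|=0.46861 <1
  x=-1.405: |R|=0.28467 <1
  x=-1.389: |R|=0.27128 <1
  x=-2.682: |R|=1.27520 >1
  x=-2.449: |R|=1.10528 >1
  x=-2.365: |R|=1.04290 >1
So |R|<1 on (-2.3077, 0).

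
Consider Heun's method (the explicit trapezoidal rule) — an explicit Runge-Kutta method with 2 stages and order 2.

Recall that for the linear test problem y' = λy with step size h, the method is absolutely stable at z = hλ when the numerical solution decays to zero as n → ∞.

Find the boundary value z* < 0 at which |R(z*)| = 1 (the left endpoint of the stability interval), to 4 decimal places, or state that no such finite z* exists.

Test eqn y'=λy, z=hλ:
  order 2, 2-stage ⇒ R(z)=1+z+z^2/2
  (e.g. R(-0.93)=0.50245, |R|=0.50245)

Find x<0 with |R(x)|<1.
x=-0.93: |R|=0.5025
|R(-1.27)|=0.5364 |R(-1.07)|=0.5025 |R(-0.51)|=0.6200
Bisect:
  x_lo=-2.8389 |R|=2.1908  x_hi=-0.1855 |R|=0.8317
  mid=-1.51221 |R|=0.63118 →hi
  mid=-2.17555 |R|=1.19096 →lo
  mid=-1.84388 |R|=0.85607 →hi
  mid=-2.00972 |R|=1.00977 →lo
  mid=-1.92680 |R|=0.92948 →hi
  mid=-1.96826 |R|=0.96876 →hi
  mid=-1.98899 |R|=0.98905 →hi
  mid=-1.99935 |R|=0.99935 →hi
  mid=-2.00454 |R|=1.00455 →lo
  ...
  [-2.00000,-1.99984] ⇒ x*=-2.0000
Interval (-2.0000, 0).

left endpoint -2.0000.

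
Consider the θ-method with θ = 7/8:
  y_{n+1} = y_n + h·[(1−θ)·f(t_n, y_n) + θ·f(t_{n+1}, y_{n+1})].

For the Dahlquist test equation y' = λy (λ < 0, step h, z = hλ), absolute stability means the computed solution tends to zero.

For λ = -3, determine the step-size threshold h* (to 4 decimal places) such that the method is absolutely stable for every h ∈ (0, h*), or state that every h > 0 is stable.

interval (−∞, 0). Any h>0 works for λ=-3.

Set f=λy, z=hλ:
  y_{n+1} = y_n + z·[1/8·y_n + 7/8·y_{n+1}] ⇒ (1 − 7/8z)y_{n+1} = (1 + 1/8z)y_n
  Hence R(z) = (1 + 1/8z)/(1 − 7/8z).

Boundary: |R(x)|=1, x<0.
x=-1.16: |R|=0.4243
x=-2: |R|=0.2727
x=-10: |R|=0.0256
x=-100: |R|=0.1299
θ=7/8≥1/2 ⇒ |1+1/8x|<|1−7/8x| ∀x<0 ⇒ interval (−∞,0).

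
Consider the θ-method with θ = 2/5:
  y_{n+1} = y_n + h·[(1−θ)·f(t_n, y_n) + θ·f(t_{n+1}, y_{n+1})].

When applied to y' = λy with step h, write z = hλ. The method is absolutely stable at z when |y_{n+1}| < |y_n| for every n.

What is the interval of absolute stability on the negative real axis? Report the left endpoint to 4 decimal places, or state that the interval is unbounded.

(-10.0000, 0).

Set f=λy, z=hλ:
  y_{n+1} = y_n + z·[3/5·y_n + 2/5·y_{n+1}] ⇒ (1 − 2/5z)y_{n+1} = (1 + 3/5z)y_n
  so R(z) = (1 + 3/5z)/(1 − 2/5z).

Need |R(x)|<1, x<0.
x=-1.42: |R|=0.0944
R=−1: 1+3/5x = −1+2/5x ⇒ -1/5x=2 ⇒ x=2/(-1/5)=-10.0000
Confirm numerically:
  x=-9.579: |R|=0.98257 <1
  x=-9.180: |R|=0.96490 <1
  x=-6.064: |R|=0.77020 <1
  x=-5.232: |R|=0.69167 <1
  x=-10.549: |R|=1.02104 >1
  x=-10.224: |R|=1.00880 >1
Interval (-10.0000, 0).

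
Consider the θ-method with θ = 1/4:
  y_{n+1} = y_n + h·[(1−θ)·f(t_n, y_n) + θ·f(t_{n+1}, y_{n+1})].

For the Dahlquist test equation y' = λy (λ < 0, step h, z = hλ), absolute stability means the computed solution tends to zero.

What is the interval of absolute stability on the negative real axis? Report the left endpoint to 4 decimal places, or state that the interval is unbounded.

(-4.0000, 0).

With y'=λy (z=hλ):
  y_{n+1} = y_n + z·[3/4·y_n + 1/4·y_{n+1}] ⇒ (1 − 1/4z)y_{n+1} = (1 + 3/4z)y_n
  R(z) = (1 + 3/4z)/(1 − 1/4z).

Need |R(x)|<1, x<0.
x=-1.13: |R|=0.1189
R=−1: 1+3/4x = −1+1/4x ⇒ -1/2x=2 ⇒ x=2/(-1/2)=-4.0000
Confirm numerically:
  x=-3.804: |R|=0.94977 <1
  x=-3.313: |R|=0.81212 <1
  x=-2.366: |R|=0.48665 <1
  x=-4.431: |R|=1.10224 >1
  x=-4.369: |R|=1.08818 >1
  x=-4.192: |R|=1.04688 >1
Interval (-4.0000, 0).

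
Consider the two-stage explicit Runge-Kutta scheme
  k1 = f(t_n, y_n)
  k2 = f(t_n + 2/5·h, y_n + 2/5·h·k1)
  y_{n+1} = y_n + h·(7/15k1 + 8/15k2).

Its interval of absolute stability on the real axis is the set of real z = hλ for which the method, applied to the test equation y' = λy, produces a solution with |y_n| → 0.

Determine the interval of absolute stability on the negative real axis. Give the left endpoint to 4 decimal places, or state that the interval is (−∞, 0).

z∈(-4.6875,0).

With y'=λy (z=hλ):
  k1=λy_n ⇒ h·k1=z·y_n;  k2=λ(1+2/5z)y_n ⇒ h·k2=z(1+2/5z)y_n
  y_{n+1}/y_n = 1 + 7/15z + 8/15z(1+2/5z) = 1 + z + 16/75z²
  ⇒ R(z) = 1 + z + 16/75z².

Need |R(x)|<1, x<0.
x=-1.45: |R|=0.0015
R=1: x+16/75x²=0 ⇒ x=−75/16=-4.6875; min R=1−1/(4·16/75)=-0.1719>−1
Confirm numerically:
  x=-4.484: |R|=0.80533 <1
  x=-4.459: |R|=0.78264 <1
  x=-3.549: |R|=0.13802 <1
  x=-5.218: |R|=1.59054 >1
  x=-5.098: |R|=1.44645 >1
  x=-4.759: |R|=1.07259 >1
Interval (-4.6875, 0).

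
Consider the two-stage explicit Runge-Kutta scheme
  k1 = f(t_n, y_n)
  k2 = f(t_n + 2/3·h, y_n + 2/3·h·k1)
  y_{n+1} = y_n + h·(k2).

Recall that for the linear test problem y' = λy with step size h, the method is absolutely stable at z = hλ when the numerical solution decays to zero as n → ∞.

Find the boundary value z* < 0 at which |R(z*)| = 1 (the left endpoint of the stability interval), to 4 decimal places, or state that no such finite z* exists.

left endpoint -1.5000.

With y'=λy (z=hλ):
  k1=λy_n ⇒ h·k1=z·y_n;  k2=λ(1+2/3z)y_n ⇒ h·k2=z(1+2/3z)y_n
  y_{n+1}/y_n = 1 + z(1+2/3z) = 1 + z + 2/3z²
  Hence R(z) = 1 + z + 2/3z².

Boundary: |R(x)|=1, x<0.
x=-0.86: |R|=0.6331
R=1: x+2/3x²=0 ⇒ x=−3/2=-1.5000; min R=1−1/(4·2/3)=0.6250>−1
Confirm numerically:
  x=-1.441: |R|=0.94332 <1
  x=-1.396: |R|=0.90321 <1
  x=-0.974: |R|=0.65845 <1
  x=-0.649: |R|=0.63180 <1
  x=-1.849: |R|=1.43020 >1
  x=-1.722: |R|=1.25486 >1
Interval (-1.5000, 0).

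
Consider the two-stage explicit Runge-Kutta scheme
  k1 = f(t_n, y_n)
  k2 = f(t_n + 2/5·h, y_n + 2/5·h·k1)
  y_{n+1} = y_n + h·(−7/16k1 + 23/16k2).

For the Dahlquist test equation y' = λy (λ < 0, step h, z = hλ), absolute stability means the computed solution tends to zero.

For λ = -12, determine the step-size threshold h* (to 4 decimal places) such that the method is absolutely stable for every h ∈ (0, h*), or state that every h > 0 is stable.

(-1.7391,0); λ=-12 ⇒ h* = (40/23)/12 = 0.1449.

Test eqn y'=λy, z=hλ:
  k1=λy_n ⇒ h·k1=z·y_n;  k2=λ(1+2/5z)y_n ⇒ h·k2=z(1+2/5z)y_n
  y_{n+1}/y_n = 1 − 7/16z + 23/16z(1+2/5z) = 1 + z + 23/40z²
  Hence R(z) = 1 + z + 23/40z².

Boundary: |R(x)|=1, x<0.
x=-1.18: |R|=0.6206
R=1: x+23/40x²=0 ⇒ x=−40/23=-1.7391; min R=1−1/(4·23/40)=0.5652>−1
Confirm numerically:
  x=-1.555: |R|=0.83536 <1
  x=-1.417: |R|=0.73754 <1
  x=-0.745: |R|=0.57414 <1
  x=-2.311: |R|=1.75991 >1
  x=-2.268: |R|=1.68970 >1
  x=-2.098: |R|=1.43292 >1
So |R|<1 on (-1.7391, 0).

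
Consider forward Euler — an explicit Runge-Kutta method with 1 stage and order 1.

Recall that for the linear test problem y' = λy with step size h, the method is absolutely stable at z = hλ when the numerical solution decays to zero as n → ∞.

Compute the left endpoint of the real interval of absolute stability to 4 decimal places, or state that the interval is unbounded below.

z* = -2.0000.

Test eqn y'=λy, z=hλ:
  order 1, 1-stage ⇒ R(z)=1+z
  (e.g. R(-1.4)=-0.40000, |R|=0.40000)

Find x<0 with |R(x)|<1.
x=-1.4: |R|=0.4000
|R(-1.36)|=0.3600 |R(-0.81)|=0.1900 |R(-0.63)|=0.3700
Bisect:
  x_lo=-2.7655 |R|=1.7655  x_hi=-0.2141 |R|=0.7859
  mid=-1.48981 |R|=0.48981 →hi
  mid=-2.12767 |R|=1.12767 →lo
  mid=-1.80874 |R|=0.80874 →hi
  mid=-1.96820 |R|=0.96820 →hi
  mid=-2.04794 |R|=1.04794 →lo
  mid=-2.00807 |R|=1.00807 →lo
  mid=-1.98814 |R|=0.98814 →hi
  mid=-1.99810 |R|=0.99810 →hi
  ...
  [-2.00013,-1.99997] ⇒ x*=-2.0000
So |R|<1 on (-2.0000, 0).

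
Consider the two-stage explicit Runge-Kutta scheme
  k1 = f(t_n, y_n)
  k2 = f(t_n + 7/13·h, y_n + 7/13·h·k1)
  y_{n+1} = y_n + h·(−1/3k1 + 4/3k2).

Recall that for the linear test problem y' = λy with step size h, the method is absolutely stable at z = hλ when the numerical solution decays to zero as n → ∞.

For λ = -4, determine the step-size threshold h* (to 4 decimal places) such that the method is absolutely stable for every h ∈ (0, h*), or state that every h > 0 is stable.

Set f=λy, z=hλ:
  k1=λy_n ⇒ h·k1=z·y_n;  k2=λ(1+7/13z)y_n ⇒ h·k2=z(1+7/13z)y_n
  y_{n+1}/y_n = 1 − 1/3z + 4/3z(1+7/13z) = 1 + z + 28/39z²
  Hence R(z) = 1 + z + 28/39z².

Boundary: |R(x)|=1, x<0.
x=-0.49: |R|=0.6824
R=1: x+28/39x²=0 ⇒ x=−39/28=-1.3929; min R=1−1/(4·28/39)=0.6518>−1
Confirm numerically:
  x=-1.065: |R|=0.74932 <1
  x=-1.045: |R|=0.73902 <1
  x=-0.712: |R|=0.65196 <1
  x=-1.822: |R|=1.56136 >1
  x=-1.488: |R|=1.10164 >1
So |R|<1 on (-1.3929, 0).

(-1.3929,0); λ=-4 ⇒ h* = (39/28)/4 = 0.3482.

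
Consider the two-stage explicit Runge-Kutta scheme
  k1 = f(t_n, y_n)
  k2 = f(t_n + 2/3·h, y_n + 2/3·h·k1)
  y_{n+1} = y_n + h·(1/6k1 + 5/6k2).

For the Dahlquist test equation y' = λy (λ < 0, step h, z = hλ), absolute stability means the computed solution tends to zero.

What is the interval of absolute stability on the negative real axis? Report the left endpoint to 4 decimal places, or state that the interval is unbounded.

Test eqn y'=λy, z=hλ:
  k1=λy_n ⇒ h·k1=z·y_n;  k2=λ(1+2/3z)y_n ⇒ h·k2=z(1+2/3z)y_n
  y_{n+1}/y_n = 1 + 1/6z + 5/6z(1+2/3z) = 1 + z + 5/9z²
  Hence R(z) = 1 + z + 5/9z².

Need |R(x)|<1, x<0.
x=-0.87: |R|=0.5505
R=1: x+5/9x²=0 ⇒ x=−9/5=-1.8000; min R=1−1/(4·5/9)=0.5500>−1
Confirm numerically:
  x=-1.711: |R|=0.91540 <1
  x=-1.623: |R|=0.84041 <1
  x=-1.403: |R|=0.69056 <1
  x=-1.015: |R|=0.55735 <1
  x=-2.223: |R|=1.52240 >1
  x=-2.003: |R|=1.22589 >1
  x=-1.884: |R|=1.08792 >1
So |R|<1 on (-1.8000, 0).

z∈(-1.8000,0).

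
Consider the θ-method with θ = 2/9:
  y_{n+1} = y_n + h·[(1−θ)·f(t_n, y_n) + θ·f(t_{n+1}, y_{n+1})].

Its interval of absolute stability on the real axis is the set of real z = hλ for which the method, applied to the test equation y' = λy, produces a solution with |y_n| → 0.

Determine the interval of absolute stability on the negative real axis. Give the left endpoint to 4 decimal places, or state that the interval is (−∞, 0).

(-3.6000, 0).

Test eqn y'=λy, z=hλ:
  y_{n+1} = y_n + z·[7/9·y_n + 2/9·y_{n+1}] ⇒ (1 − 2/9z)y_{n+1} = (1 + 7/9z)y_n
  Hence R(z) = (1 + 7/9z)/(1 − 2/9z).

Solve |R(x)|<1 on ℝ⁻.
x=-0.95: |R|=0.2156
R=−1: 1+7/9x = −1+2/9x ⇒ -5/9x=2 ⇒ x=2/(-5/9)=-3.6000
Confirm numerically:
  x=-3.364: |R|=0.92497 <1
  x=-3.303: |R|=0.90484 <1
  x=-3.165: |R|=0.85812 <1
  x=-2.875: |R|=0.75424 <1
  x=-3.861: |R|=1.07804 >1
  x=-3.822: |R|=1.06669 >1
Interval (-3.6000, 0).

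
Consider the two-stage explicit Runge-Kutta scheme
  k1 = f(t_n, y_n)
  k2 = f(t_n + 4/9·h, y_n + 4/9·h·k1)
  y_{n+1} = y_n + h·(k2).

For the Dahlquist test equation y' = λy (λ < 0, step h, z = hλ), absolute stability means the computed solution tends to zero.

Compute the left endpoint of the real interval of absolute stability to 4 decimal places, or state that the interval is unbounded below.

On y'=λy, z=hλ:
  k1=λy_n ⇒ h·k1=z·y_n;  k2=λ(1+4/9z)y_n ⇒ h·k2=z(1+4/9z)y_n
  y_{n+1}/y_n = 1 + z(1+4/9z) = 1 + z + 4/9z²
  R(z) = 1 + z + 4/9z².

Boundary: |R(x)|=1, x<0.
x=-0.95: |R|=0.4511
R=1: x+4/9x²=0 ⇒ x=−9/4=-2.2500; min R=1−1/(4·4/9)=0.4375>−1
Confirm numerically:
  x=-1.912: |R|=0.71278 <1
  x=-1.261: |R|=0.44572 <1
  x=-1.129: |R|=0.43751 <1
  x=-2.583: |R|=1.38228 >1
  x=-2.358: |R|=1.11318 >1
So |R|<1 on (-2.2500, 0).

left endpoint -2.2500.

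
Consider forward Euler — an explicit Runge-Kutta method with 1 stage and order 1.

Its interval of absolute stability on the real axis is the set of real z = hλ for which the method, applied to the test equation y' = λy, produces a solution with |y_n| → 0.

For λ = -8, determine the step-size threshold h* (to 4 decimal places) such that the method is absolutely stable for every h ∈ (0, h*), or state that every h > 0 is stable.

(-2.0000,0); λ=-8 ⇒ h* = 0.2500.

Test eqn y'=λy, z=hλ:
  order 1, 1-stage ⇒ R(z)=1+z
  (e.g. R(-1.23)=-0.23000, |R|=0.23000)

Need |R(x)|<1, x<0.
x=-1.23: |R|=0.2300
|R(-1.77)|=0.7700 |R(-1.37)|=0.3700 |R(-1.02)|=0.0200
Bisect:
  x_lo=-2.8783 |R|=1.8783  x_hi=-0.0917 |R|=0.9083
  mid=-1.48504 |R|=0.48504 →hi
  mid=-2.18169 |R|=1.18169 →lo
  mid=-1.83337 |R|=0.83337 →hi
  mid=-2.00753 |R|=1.00753 →lo
  mid=-1.92045 |R|=0.92045 →hi
  mid=-1.96399 |R|=0.96399 →hi
  mid=-1.98576 |R|=0.98576 →hi
  mid=-1.99665 |R|=0.99665 →hi
  mid=-2.00209 |R|=1.00209 →lo
  mid=-1.99937 |R|=0.99937 →hi
  ...
  [-2.00005,-1.99988] ⇒ x*=-2.0000
So |R|<1 on (-2.0000, 0).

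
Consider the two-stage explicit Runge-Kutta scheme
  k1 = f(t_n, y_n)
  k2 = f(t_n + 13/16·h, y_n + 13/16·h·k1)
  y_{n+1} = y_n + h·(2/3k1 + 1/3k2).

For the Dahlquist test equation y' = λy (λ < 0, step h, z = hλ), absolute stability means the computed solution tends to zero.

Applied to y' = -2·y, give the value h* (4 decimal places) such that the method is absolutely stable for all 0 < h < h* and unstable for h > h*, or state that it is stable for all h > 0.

Test eqn y'=λy, z=hλ:
  k1=λy_n ⇒ h·k1=z·y_n;  k2=λ(1+13/16z)y_n ⇒ h·k2=z(1+13/16z)y_n
  y_{n+1}/y_n = 1 + 2/3z + 1/3z(1+13/16z) = 1 + z + 13/48z²
  so R(z) = 1 + z + 13/48z².

Solve |R(x)|<1 on ℝ⁻.
x=-1.58: |R|=0.0961
R=1: x+13/48x²=0 ⇒ x=−48/13=-3.6923; min R=1−1/(4·13/48)=0.0769>−1
Confirm numerically:
  x=-3.186: |R|=0.56312 <1
  x=-3.160: |R|=0.54443 <1
  x=-3.103: |R|=0.50475 <1
  x=-2.631: |R|=0.24375 <1
  x=-3.995: |R|=1.32751 >1
  x=-3.839: |R|=1.15252 >1
  x=-3.828: |R|=1.14068 >1
Interval (-3.6923, 0).

(-3.6923,0); λ=-2 ⇒ h* = (48/13)/2 = 1.8462.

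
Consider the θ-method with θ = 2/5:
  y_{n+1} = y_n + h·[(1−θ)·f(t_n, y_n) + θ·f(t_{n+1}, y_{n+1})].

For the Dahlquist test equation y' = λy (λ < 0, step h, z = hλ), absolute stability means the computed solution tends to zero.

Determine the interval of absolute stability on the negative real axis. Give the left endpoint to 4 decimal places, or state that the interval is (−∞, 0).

Set f=λy, z=hλ:
  y_{n+1} = y_n + z·[3/5·y_n + 2/5·y_{n+1}] ⇒ (1 − 2/5z)y_{n+1} = (1 + 3/5z)y_n
  so R(z) = (1 + 3/5z)/(1 − 2/5z).

Boundary: |R(x)|=1, x<0.
x=-1.25: |R|=0.1667
R=−1: 1+3/5x = −1+2/5x ⇒ -1/5x=2 ⇒ x=2/(-1/5)=-10.0000
Confirm numerically:
  x=-8.952: |R|=0.95424 <1
  x=-8.839: |R|=0.94881 <1
  x=-8.068: |R|=0.90859 <1
  x=-4.158: |R|=0.56128 <1
  x=-10.502: |R|=1.01930 >1
  x=-10.352: |R|=1.01369 >1
  x=-10.275: |R|=1.01076 >1
So |R|<1 on (-10.0000, 0).

z∈(-10.0000,0).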